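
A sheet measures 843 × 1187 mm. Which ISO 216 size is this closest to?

Aspect ratio 1187/843 ≈ 1.408 — close to the ISO √2 ≈ 1.414.
In the A-series (A0 area = 1 m²): A0 = 841 × 1189 mm.
Off by 4 mm total — nearest standard size.

A0 (841 × 1189 mm)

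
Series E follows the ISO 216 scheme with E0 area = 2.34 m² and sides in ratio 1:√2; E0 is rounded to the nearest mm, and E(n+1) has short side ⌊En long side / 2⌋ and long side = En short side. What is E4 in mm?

321 × 454 mm

Let E0's short side be w mm. w · w√2 = 2.34 m² = 2,340,000 mm², so w ≈ 1286.3 mm and w√2 ≈ 1819.1 mm → E0 = 1286 × 1819 mm.
E1: ⌊1819/2⌋ × 1286 = 909 × 1286 mm
E2: ⌊1286/2⌋ × 909 = 643 × 909 mm
E3: ⌊909/2⌋ × 643 = 454 × 643 mm
E4: ⌊643/2⌋ × 454 = 321 × 454 mm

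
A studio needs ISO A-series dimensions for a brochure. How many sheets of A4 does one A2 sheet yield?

4

A2 = 420 × 594 mm; A4 = 210 × 297 mm.
Each halving step doubles the count; 2 steps from A2 to A4.
2^2 = 4.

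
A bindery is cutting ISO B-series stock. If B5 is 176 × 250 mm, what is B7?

88 × 125 mm

B6: ⌊250/2⌋ × 176 = 125 × 176 mm
B7: ⌊176/2⌋ × 125 = 88 × 125 mm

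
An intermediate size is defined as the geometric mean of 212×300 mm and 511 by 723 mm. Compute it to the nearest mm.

329 × 466 mm

Short side: √(212 · 511) = √108332 ≈ 329.1 → 329 mm
Long side: √(300 · 723) = √216900 ≈ 465.7 → 466 mm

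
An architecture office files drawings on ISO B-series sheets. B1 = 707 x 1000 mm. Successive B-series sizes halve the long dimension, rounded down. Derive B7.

88 × 125 mm

B2: ⌊1000/2⌋ × 707 = 500 × 707 mm
B3: ⌊707/2⌋ × 500 = 353 × 500 mm
B4: ⌊500/2⌋ × 353 = 250 × 353 mm
B5: ⌊353/2⌋ × 250 = 176 × 250 mm
B6: ⌊250/2⌋ × 176 = 125 × 176 mm
B7: ⌊176/2⌋ × 125 = 88 × 125 mm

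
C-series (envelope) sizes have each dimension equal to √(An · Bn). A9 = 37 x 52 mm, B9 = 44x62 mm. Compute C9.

Short side: √(37 · 44) = √1628 ≈ 40.3 → 40 mm
Long side: √(52 · 62) = √3224 ≈ 56.8 → 57 mm

40 × 57 mm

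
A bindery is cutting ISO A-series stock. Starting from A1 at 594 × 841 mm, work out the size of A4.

A2: ⌊841/2⌋ × 594 = 420 × 594 mm
A3: ⌊594/2⌋ × 420 = 297 × 420 mm
A4: ⌊420/2⌋ × 297 = 210 × 297 mm

210 × 297 mm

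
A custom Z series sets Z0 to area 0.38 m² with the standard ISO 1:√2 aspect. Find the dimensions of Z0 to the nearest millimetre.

Let the short side be w mm. Then w · w√2 = 0.38 m² = 380,000 mm².
w² = 380,000/√2, so w ≈ 518.4 mm; long side = w√2 ≈ 733.1 mm.

518 × 733 mm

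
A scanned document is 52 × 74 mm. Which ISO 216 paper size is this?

Aspect ratio 74/52 ≈ 1.423 — close to the ISO √2 ≈ 1.414.
In the A-series (A0 area = 1 m²): A8 = 52 × 74 mm.

A8 (52 × 74 mm)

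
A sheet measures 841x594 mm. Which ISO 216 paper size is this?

Aspect ratio 841/594 ≈ 1.416 — close to the ISO √2 ≈ 1.414.
In the A-series (A0 area = 1 m²): A1 = 594 × 841 mm.

A1 (594 × 841 mm)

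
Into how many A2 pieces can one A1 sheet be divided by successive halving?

Each ISO step halves the sheet: 1 × A1 → 2 × A2
From A1 to A2 is 1 halving step: 2^1 = 2.

2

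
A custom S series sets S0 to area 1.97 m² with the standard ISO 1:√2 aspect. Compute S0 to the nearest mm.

1180 × 1669 mm

Let the short side be w mm. Then w · w√2 = 1.97 m² = 1,970,000 mm².
w² = 1,970,000/√2, so w ≈ 1180.3 mm; long side = w√2 ≈ 1669.1 mm.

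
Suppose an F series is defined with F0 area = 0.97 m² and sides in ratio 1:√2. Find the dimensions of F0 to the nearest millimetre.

Let the short side be w mm. Then w · w√2 = 0.97 m² = 970,000 mm².
w² = 970,000/√2, so w ≈ 828.2 mm; long side = w√2 ≈ 1171.2 mm.

828 × 1171 mm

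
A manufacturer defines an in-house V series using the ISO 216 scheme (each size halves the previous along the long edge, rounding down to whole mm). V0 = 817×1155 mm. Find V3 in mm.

288 × 408 mm

V1 = 577 × 817 mm (from V0 by 1 halving).
V2: ⌊817/2⌋ × 577 = 408 × 577 mm
V3: ⌊577/2⌋ × 408 = 288 × 408 mm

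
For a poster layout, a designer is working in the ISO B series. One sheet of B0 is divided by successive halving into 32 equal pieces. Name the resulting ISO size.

B5

32 = 2^5, so 5 halving steps.
B0 → B1 → … → B5 after 5 steps.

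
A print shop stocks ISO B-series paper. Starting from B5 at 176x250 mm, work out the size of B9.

B6: ⌊250/2⌋ × 176 = 125 × 176 mm
B7: ⌊176/2⌋ × 125 = 88 × 125 mm
B8: ⌊125/2⌋ × 88 = 62 × 88 mm
B9: ⌊88/2⌋ × 62 = 44 × 62 mm

44 × 62 mm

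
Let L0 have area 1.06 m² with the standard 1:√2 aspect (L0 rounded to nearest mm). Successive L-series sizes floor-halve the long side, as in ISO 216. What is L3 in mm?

306 × 433 mm

Let L0's short side be w mm. w · w√2 = 1.06 m² = 1,060,000 mm², so w ≈ 865.8 mm and w√2 ≈ 1224.4 mm → L0 = 866 × 1224 mm.
L1: ⌊1224/2⌋ × 866 = 612 × 866 mm
L2: ⌊866/2⌋ × 612 = 433 × 612 mm
L3: ⌊612/2⌋ × 433 = 306 × 433 mm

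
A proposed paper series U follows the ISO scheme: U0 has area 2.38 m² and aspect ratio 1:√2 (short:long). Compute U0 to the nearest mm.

1297 × 1835 mm

Let the short side be w mm. Then w · w√2 = 2.38 m² = 2,380,000 mm².
w² = 2,380,000/√2, so w ≈ 1297.3 mm; long side = w√2 ≈ 1834.6 mm.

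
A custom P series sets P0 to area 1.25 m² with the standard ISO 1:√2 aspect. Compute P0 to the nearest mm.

Let the short side be w mm. Then w · w√2 = 1.25 m² = 1,250,000 mm².
w² = 1,250,000/√2, so w ≈ 940.2 mm; long side = w√2 ≈ 1329.6 mm.

940 × 1330 mm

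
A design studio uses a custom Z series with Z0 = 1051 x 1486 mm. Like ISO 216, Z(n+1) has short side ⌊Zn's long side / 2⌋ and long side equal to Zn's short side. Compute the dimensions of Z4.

Z1: ⌊1486/2⌋ × 1051 = 743 × 1051 mm
Z2: ⌊1051/2⌋ × 743 = 525 × 743 mm
Z3: ⌊743/2⌋ × 525 = 371 × 525 mm
Z4: ⌊525/2⌋ × 371 = 262 × 371 mm

262 × 371 mm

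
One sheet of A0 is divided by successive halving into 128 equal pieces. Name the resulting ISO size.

A7

128 = 2^7, so 7 halving steps.
A0 → A1 → … → A7 after 7 steps.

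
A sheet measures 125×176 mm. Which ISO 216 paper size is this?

B6 (125 × 176 mm)

Aspect ratio 176/125 ≈ 1.408 — close to the ISO √2 ≈ 1.414.
In the B-series (B0 = 1000 × 1414 mm): B6 = 125 × 176 mm.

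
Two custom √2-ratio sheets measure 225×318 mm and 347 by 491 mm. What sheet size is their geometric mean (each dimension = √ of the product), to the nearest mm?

279 × 395 mm

Short side: √(225 · 347) = √78075 ≈ 279.4 → 279 mm
Long side: √(318 · 491) = √156138 ≈ 395.1 → 395 mm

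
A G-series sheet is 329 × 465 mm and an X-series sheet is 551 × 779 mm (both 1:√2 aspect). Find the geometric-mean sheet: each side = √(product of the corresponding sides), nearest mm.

426 × 602 mm

Short side: √(329 · 551) = √181279 ≈ 425.8 → 426 mm
Long side: √(465 · 779) = √362235 ≈ 601.9 → 602 mm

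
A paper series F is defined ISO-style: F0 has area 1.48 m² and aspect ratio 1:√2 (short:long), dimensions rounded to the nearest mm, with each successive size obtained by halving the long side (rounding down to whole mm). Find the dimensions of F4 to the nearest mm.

255 × 361 mm

Let F0's short side be w mm. w · w√2 = 1.48 m² = 1,480,000 mm², so w ≈ 1023.0 mm and w√2 ≈ 1446.7 mm → F0 = 1023 × 1447 mm.
F1: ⌊1447/2⌋ × 1023 = 723 × 1023 mm
F2: ⌊1023/2⌋ × 723 = 511 × 723 mm
F3: ⌊723/2⌋ × 511 = 361 × 511 mm
F4: ⌊511/2⌋ × 361 = 255 × 361 mm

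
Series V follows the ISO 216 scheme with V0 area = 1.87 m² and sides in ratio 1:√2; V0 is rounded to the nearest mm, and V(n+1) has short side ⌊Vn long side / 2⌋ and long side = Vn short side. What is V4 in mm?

Let V0's short side be w mm. w · w√2 = 1.87 m² = 1,870,000 mm², so w ≈ 1149.9 mm and w√2 ≈ 1626.2 mm → V0 = 1150 × 1626 mm.
V1: ⌊1626/2⌋ × 1150 = 813 × 1150 mm
V2: ⌊1150/2⌋ × 813 = 575 × 813 mm
V3: ⌊813/2⌋ × 575 = 406 × 575 mm
V4: ⌊575/2⌋ × 406 = 287 × 406 mm

287 × 406 mm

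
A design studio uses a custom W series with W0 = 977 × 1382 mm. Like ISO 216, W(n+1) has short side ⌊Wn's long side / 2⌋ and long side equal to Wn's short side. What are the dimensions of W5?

W1: ⌊1382/2⌋ × 977 = 691 × 977 mm
W2: ⌊977/2⌋ × 691 = 488 × 691 mm
W3: ⌊691/2⌋ × 488 = 345 × 488 mm
W4: ⌊488/2⌋ × 345 = 244 × 345 mm
W5: ⌊345/2⌋ × 244 = 172 × 244 mm

172 × 244 mm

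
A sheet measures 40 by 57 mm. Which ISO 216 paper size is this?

Aspect ratio 57/40 ≈ 1.425 — close to the ISO √2 ≈ 1.414.
In the C-series (envelope sizes, between A and B): C9 = 40 × 57 mm.

C9 (40 × 57 mm)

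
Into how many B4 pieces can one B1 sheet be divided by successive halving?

Each ISO step halves the sheet: 1 × B1 → 2 × B2 → 4 × B3 → 8 × B4
From B1 to B4 is 3 halving steps: 2^3 = 8.

8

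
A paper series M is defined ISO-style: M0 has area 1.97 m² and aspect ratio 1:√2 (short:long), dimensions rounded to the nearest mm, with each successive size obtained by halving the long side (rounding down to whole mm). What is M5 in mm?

Let M0's short side be w mm. w · w√2 = 1.97 m² = 1,970,000 mm², so w ≈ 1180.3 mm and w√2 ≈ 1669.1 mm → M0 = 1180 × 1669 mm.
M1: ⌊1669/2⌋ × 1180 = 834 × 1180 mm
M2: ⌊1180/2⌋ × 834 = 590 × 834 mm
M3: ⌊834/2⌋ × 590 = 417 × 590 mm
M4: ⌊590/2⌋ × 417 = 295 × 417 mm
M5: ⌊417/2⌋ × 295 = 208 × 295 mm

208 × 295 mm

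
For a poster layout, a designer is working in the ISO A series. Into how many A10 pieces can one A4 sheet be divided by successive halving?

64

Each ISO step halves the sheet: 1 × A4 → 2 × A5 → 4 × A6 → 8 × A7 → …
From A4 to A10 is 6 halving steps: 2^6 = 64.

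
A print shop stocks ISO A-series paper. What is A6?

105 × 148 mm

A0 = 841 × 1189 mm (A0 has area 1 m², aspect 1:√2).
A1: ⌊1189/2⌋ × 841 = 594 × 841 mm
A2: ⌊841/2⌋ × 594 = 420 × 594 mm
A3: ⌊594/2⌋ × 420 = 297 × 420 mm
A4: ⌊420/2⌋ × 297 = 210 × 297 mm
A5: ⌊297/2⌋ × 210 = 148 × 210 mm
A6: ⌊210/2⌋ × 148 = 105 × 148 mm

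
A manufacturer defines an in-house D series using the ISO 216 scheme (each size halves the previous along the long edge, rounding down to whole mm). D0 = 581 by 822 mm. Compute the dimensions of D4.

D1: ⌊822/2⌋ × 581 = 411 × 581 mm
D2: ⌊581/2⌋ × 411 = 290 × 411 mm
D3: ⌊411/2⌋ × 290 = 205 × 290 mm
D4: ⌊290/2⌋ × 205 = 145 × 205 mm

145 × 205 mm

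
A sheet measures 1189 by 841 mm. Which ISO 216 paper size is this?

Aspect ratio 1189/841 ≈ 1.414 — close to the ISO √2 ≈ 1.414.
In the A-series (A0 area = 1 m²): A0 = 841 × 1189 mm.

A0 (841 × 1189 mm)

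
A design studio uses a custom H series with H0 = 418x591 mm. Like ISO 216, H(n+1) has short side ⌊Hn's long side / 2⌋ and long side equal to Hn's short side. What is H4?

H1 = 295 × 418 mm (from H0 by 1 halving).
H2: ⌊418/2⌋ × 295 = 209 × 295 mm
H3: ⌊295/2⌋ × 209 = 147 × 209 mm
H4: ⌊209/2⌋ × 147 = 104 × 147 mm

104 × 147 mm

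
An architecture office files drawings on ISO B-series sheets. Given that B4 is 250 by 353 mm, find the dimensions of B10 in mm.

B5: ⌊353/2⌋ × 250 = 176 × 250 mm
B6: ⌊250/2⌋ × 176 = 125 × 176 mm
B7: ⌊176/2⌋ × 125 = 88 × 125 mm
B8: ⌊125/2⌋ × 88 = 62 × 88 mm
B9: ⌊88/2⌋ × 62 = 44 × 62 mm
B10: ⌊62/2⌋ × 44 = 31 × 44 mm

31 × 44 mm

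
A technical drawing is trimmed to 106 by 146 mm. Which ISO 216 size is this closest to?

A6 (105 × 148 mm)

Aspect ratio 146/106 ≈ 1.377 (ISO target is √2 ≈ 1.414).
In the A-series (A0 area = 1 m²): A6 = 105 × 148 mm.
Off by 3 mm total — nearest standard size.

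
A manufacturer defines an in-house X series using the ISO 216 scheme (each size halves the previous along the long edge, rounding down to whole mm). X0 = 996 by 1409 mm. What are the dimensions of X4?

249 × 352 mm

X1: ⌊1409/2⌋ × 996 = 704 × 996 mm
X2: ⌊996/2⌋ × 704 = 498 × 704 mm
X3: ⌊704/2⌋ × 498 = 352 × 498 mm
X4: ⌊498/2⌋ × 352 = 249 × 352 mm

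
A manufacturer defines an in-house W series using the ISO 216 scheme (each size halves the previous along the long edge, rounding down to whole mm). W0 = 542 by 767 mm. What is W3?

191 × 271 mm

W1: ⌊767/2⌋ × 542 = 383 × 542 mm
W2: ⌊542/2⌋ × 383 = 271 × 383 mm
W3: ⌊383/2⌋ × 271 = 191 × 271 mm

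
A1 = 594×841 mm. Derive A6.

A2: ⌊841/2⌋ × 594 = 420 × 594 mm
A3: ⌊594/2⌋ × 420 = 297 × 420 mm
A4: ⌊420/2⌋ × 297 = 210 × 297 mm
A5: ⌊297/2⌋ × 210 = 148 × 210 mm
A6: ⌊210/2⌋ × 148 = 105 × 148 mm

105 × 148 mm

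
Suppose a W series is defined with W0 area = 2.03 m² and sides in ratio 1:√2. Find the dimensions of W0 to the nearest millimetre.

1198 × 1694 mm

Let the short side be w mm. Then w · w√2 = 2.03 m² = 2,030,000 mm².
w² = 2,030,000/√2, so w ≈ 1198.1 mm; long side = w√2 ≈ 1694.4 mm.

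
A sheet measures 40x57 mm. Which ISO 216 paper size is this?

C9 (40 × 57 mm)

Aspect ratio 57/40 ≈ 1.425 — close to the ISO √2 ≈ 1.414.
In the C-series (envelope sizes, between A and B): C9 = 40 × 57 mm.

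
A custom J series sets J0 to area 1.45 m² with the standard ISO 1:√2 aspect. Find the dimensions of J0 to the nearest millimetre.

Let the short side be w mm. Then w · w√2 = 1.45 m² = 1,450,000 mm².
w² = 1,450,000/√2, so w ≈ 1012.6 mm; long side = w√2 ≈ 1432.0 mm.

1013 × 1432 mm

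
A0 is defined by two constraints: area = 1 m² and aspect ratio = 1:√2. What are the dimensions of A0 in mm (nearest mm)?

Let the short side be w mm. Then the long side is w√2 and w · w√2 = 10⁶ mm².
w² = 10⁶/√2, so w = 1000 / 2^(1/4) ≈ 840.9 mm; long side = 1000 · 2^(1/4) ≈ 1189.2 mm.

841 × 1189 mm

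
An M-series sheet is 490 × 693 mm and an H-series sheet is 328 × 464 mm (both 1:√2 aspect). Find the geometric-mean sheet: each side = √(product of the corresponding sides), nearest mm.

Short side: √(490 · 328) = √160720 ≈ 400.9 → 401 mm
Long side: √(693 · 464) = √321552 ≈ 567.1 → 567 mm

401 × 567 mm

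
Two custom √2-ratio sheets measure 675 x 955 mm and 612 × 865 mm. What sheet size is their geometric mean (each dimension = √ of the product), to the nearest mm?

643 × 909 mm

Short side: √(675 · 612) = √413100 ≈ 642.7 → 643 mm
Long side: √(955 · 865) = √826075 ≈ 908.9 → 909 mm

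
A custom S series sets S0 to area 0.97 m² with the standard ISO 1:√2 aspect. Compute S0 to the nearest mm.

828 × 1171 mm

Let the short side be w mm. Then w · w√2 = 0.97 m² = 970,000 mm².
w² = 970,000/√2, so w ≈ 828.2 mm; long side = w√2 ≈ 1171.2 mm.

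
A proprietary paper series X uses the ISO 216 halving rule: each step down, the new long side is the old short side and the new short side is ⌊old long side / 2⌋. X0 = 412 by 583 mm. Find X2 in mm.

206 × 291 mm

X1: ⌊583/2⌋ × 412 = 291 × 412 mm
X2: ⌊412/2⌋ × 291 = 206 × 291 mm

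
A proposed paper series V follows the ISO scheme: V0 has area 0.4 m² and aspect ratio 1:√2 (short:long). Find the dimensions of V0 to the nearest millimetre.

Let the short side be w mm. Then w · w√2 = 0.4 m² = 400,000 mm².
w² = 400,000/√2, so w ≈ 531.8 mm; long side = w√2 ≈ 752.1 mm.

532 × 752 mm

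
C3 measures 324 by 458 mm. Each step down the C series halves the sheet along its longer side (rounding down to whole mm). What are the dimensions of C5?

C4: ⌊458/2⌋ × 324 = 229 × 324 mm
C5: ⌊324/2⌋ × 229 = 162 × 229 mm

162 × 229 mm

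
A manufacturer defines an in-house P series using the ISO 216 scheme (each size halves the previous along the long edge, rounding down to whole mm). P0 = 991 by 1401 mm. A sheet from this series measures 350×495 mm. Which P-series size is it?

P0: 991 × 1401 mm
P1: 700 × 991 mm
P2: 495 × 700 mm
P3: 350 × 495 mm
P4: 247 × 350 mm
→ matches P3.

P3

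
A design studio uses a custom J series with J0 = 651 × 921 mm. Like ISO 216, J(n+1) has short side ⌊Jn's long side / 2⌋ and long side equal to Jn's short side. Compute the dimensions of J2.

J1: ⌊921/2⌋ × 651 = 460 × 651 mm
J2: ⌊651/2⌋ × 460 = 325 × 460 mm

325 × 460 mm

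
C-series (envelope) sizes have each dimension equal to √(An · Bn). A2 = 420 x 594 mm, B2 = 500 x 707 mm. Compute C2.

458 × 648 mm

Short side: √(420 · 500) = √210000 ≈ 458.3 → 458 mm
Long side: √(594 · 707) = √419958 ≈ 648.0 → 648 mm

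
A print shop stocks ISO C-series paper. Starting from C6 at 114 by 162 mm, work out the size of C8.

C7: ⌊162/2⌋ × 114 = 81 × 114 mm
C8: ⌊114/2⌋ × 81 = 57 × 81 mm

57 × 81 mm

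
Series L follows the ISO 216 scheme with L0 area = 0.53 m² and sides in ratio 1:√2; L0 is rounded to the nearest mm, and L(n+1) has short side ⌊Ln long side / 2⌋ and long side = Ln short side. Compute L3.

216 × 306 mm

Let L0's short side be w mm. w · w√2 = 0.53 m² = 530,000 mm², so w ≈ 612.2 mm and w√2 ≈ 865.8 mm → L0 = 612 × 866 mm.
L1: ⌊866/2⌋ × 612 = 433 × 612 mm
L2: ⌊612/2⌋ × 433 = 306 × 433 mm
L3: ⌊433/2⌋ × 306 = 216 × 306 mm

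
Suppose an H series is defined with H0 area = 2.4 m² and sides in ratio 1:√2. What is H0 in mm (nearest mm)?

Let the short side be w mm. Then w · w√2 = 2.4 m² = 2,400,000 mm².
w² = 2,400,000/√2, so w ≈ 1302.7 mm; long side = w√2 ≈ 1842.3 mm.

1303 × 1842 mm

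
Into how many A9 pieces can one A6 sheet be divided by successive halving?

A6 = 105 × 148 mm; A9 = 37 × 52 mm.
Each halving step doubles the count; 3 steps from A6 to A9.
2^3 = 8.

8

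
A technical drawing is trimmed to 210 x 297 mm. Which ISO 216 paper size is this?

A4 (210 × 297 mm)

Aspect ratio 297/210 ≈ 1.414 — close to the ISO √2 ≈ 1.414.
In the A-series (A0 area = 1 m²): A4 = 210 × 297 mm.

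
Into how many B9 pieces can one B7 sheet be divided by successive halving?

B7 = 88 × 125 mm; B9 = 44 × 62 mm.
Each halving step doubles the count; 2 steps from B7 to B9.
2^2 = 4.

4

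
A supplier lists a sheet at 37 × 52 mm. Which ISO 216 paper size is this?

A9 (37 × 52 mm)

Aspect ratio 52/37 ≈ 1.405 — close to the ISO √2 ≈ 1.414.
In the A-series (A0 area = 1 m²): A9 = 37 × 52 mm.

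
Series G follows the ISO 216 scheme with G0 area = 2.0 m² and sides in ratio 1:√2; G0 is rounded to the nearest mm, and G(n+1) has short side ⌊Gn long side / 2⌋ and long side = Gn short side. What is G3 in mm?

Let G0's short side be w mm. w · w√2 = 2.0 m² = 2,000,000 mm², so w ≈ 1189.2 mm and w√2 ≈ 1681.8 mm → G0 = 1189 × 1682 mm.
G1: ⌊1682/2⌋ × 1189 = 841 × 1189 mm
G2: ⌊1189/2⌋ × 841 = 594 × 841 mm
G3: ⌊841/2⌋ × 594 = 420 × 594 mm

420 × 594 mm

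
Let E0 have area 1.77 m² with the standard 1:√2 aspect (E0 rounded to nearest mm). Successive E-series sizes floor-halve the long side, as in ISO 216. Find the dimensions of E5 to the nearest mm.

Let E0's short side be w mm. w · w√2 = 1.77 m² = 1,770,000 mm², so w ≈ 1118.7 mm and w√2 ≈ 1582.1 mm → E0 = 1119 × 1582 mm.
E1: ⌊1582/2⌋ × 1119 = 791 × 1119 mm
E2: ⌊1119/2⌋ × 791 = 559 × 791 mm
E3: ⌊791/2⌋ × 559 = 395 × 559 mm
E4: ⌊559/2⌋ × 395 = 279 × 395 mm
E5: ⌊395/2⌋ × 279 = 197 × 279 mm

197 × 279 mm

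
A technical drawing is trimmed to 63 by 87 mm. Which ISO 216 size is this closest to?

Aspect ratio 87/63 ≈ 1.381 (ISO target is √2 ≈ 1.414).
In the B-series (B0 = 1000 × 1414 mm): B8 = 62 × 88 mm.
Off by 2 mm total — nearest standard size.

B8 (62 × 88 mm)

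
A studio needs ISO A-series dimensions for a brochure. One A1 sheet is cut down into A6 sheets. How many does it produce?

Each ISO step halves the sheet: 1 × A1 → 2 × A2 → 4 × A3 → 8 × A4 → …
From A1 to A6 is 5 halving steps: 2^5 = 32.

32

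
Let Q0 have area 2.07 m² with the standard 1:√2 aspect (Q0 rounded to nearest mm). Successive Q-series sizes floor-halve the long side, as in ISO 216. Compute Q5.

Let Q0's short side be w mm. w · w√2 = 2.07 m² = 2,070,000 mm², so w ≈ 1209.8 mm and w√2 ≈ 1711.0 mm → Q0 = 1210 × 1711 mm.
Q1: ⌊1711/2⌋ × 1210 = 855 × 1210 mm
Q2: ⌊1210/2⌋ × 855 = 605 × 855 mm
Q3: ⌊855/2⌋ × 605 = 427 × 605 mm
Q4: ⌊605/2⌋ × 427 = 302 × 427 mm
Q5: ⌊427/2⌋ × 302 = 213 × 302 mm

213 × 302 mm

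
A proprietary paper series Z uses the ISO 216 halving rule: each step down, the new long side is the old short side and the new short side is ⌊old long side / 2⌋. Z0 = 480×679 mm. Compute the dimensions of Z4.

120 × 169 mm

Z1 = 339 × 480 mm (from Z0 by 1 halving).
Z2: ⌊480/2⌋ × 339 = 240 × 339 mm
Z3: ⌊339/2⌋ × 240 = 169 × 240 mm
Z4: ⌊240/2⌋ × 169 = 120 × 169 mm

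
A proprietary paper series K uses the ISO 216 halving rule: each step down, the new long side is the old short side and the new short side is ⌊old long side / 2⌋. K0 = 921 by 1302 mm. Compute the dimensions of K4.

230 × 325 mm

K1: ⌊1302/2⌋ × 921 = 651 × 921 mm
K2: ⌊921/2⌋ × 651 = 460 × 651 mm
K3: ⌊651/2⌋ × 460 = 325 × 460 mm
K4: ⌊460/2⌋ × 325 = 230 × 325 mm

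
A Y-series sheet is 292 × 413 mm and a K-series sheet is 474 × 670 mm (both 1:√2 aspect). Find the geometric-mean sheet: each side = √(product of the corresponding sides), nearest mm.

Short side: √(292 · 474) = √138408 ≈ 372.0 → 372 mm
Long side: √(413 · 670) = √276710 ≈ 526.0 → 526 mm

372 × 526 mm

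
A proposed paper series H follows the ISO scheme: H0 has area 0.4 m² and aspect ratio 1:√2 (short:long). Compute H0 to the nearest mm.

Let the short side be w mm. Then w · w√2 = 0.4 m² = 400,000 mm².
w² = 400,000/√2, so w ≈ 531.8 mm; long side = w√2 ≈ 752.1 mm.

532 × 752 mm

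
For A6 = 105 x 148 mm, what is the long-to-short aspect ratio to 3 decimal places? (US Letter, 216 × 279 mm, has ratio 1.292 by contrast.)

148 / 105 = 1.410
ISO 216 targets √2 ≈ 1.414; the -0.005 deviation is from mm rounding.

1.410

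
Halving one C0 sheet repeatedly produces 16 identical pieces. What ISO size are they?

C4

16 = 2^4, so 4 halving steps.
C0 → C1 → … → C4 after 4 steps.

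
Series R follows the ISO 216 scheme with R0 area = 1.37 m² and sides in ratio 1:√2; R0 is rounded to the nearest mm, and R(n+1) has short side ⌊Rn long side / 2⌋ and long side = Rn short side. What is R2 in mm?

Let R0's short side be w mm. w · w√2 = 1.37 m² = 1,370,000 mm², so w ≈ 984.2 mm and w√2 ≈ 1391.9 mm → R0 = 984 × 1392 mm.
R1: ⌊1392/2⌋ × 984 = 696 × 984 mm
R2: ⌊984/2⌋ × 696 = 492 × 696 mm

492 × 696 mm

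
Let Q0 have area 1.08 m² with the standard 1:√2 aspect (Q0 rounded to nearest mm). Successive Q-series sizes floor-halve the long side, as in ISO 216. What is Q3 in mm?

309 × 437 mm

Let Q0's short side be w mm. w · w√2 = 1.08 m² = 1,080,000 mm², so w ≈ 873.9 mm and w√2 ≈ 1235.9 mm → Q0 = 874 × 1236 mm.
Q1: ⌊1236/2⌋ × 874 = 618 × 874 mm
Q2: ⌊874/2⌋ × 618 = 437 × 618 mm
Q3: ⌊618/2⌋ × 437 = 309 × 437 mm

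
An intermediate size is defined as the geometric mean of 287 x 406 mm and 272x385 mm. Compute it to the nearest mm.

Short side: √(287 · 272) = √78064 ≈ 279.4 → 279 mm
Long side: √(406 · 385) = √156310 ≈ 395.4 → 395 mm

279 × 395 mm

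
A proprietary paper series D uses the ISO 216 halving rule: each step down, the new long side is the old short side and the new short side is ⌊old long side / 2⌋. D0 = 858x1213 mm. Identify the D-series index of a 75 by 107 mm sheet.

D7

D0: 858 × 1213 mm
D1: 606 × 858 mm
D2: 429 × 606 mm
D3: 303 × 429 mm
D4: 214 × 303 mm
D5: 151 × 214 mm
D6: 107 × 151 mm
D7: 75 × 107 mm
D8: 53 × 75 mm
→ matches D7.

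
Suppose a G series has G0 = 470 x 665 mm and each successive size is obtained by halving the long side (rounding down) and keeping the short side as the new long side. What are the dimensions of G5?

83 × 117 mm

G1: ⌊665/2⌋ × 470 = 332 × 470 mm
G2: ⌊470/2⌋ × 332 = 235 × 332 mm
G3: ⌊332/2⌋ × 235 = 166 × 235 mm
G4: ⌊235/2⌋ × 166 = 117 × 166 mm
G5: ⌊166/2⌋ × 117 = 83 × 117 mm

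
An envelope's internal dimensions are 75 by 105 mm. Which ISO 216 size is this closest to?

A7 (74 × 105 mm)

Aspect ratio 105/75 ≈ 1.400 — close to the ISO √2 ≈ 1.414.
In the A-series (A0 area = 1 m²): A7 = 74 × 105 mm.
Off by 1 mm total — nearest standard size.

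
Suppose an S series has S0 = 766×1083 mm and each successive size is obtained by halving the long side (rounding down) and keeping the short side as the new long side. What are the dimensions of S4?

191 × 270 mm

S1: ⌊1083/2⌋ × 766 = 541 × 766 mm
S2: ⌊766/2⌋ × 541 = 383 × 541 mm
S3: ⌊541/2⌋ × 383 = 270 × 383 mm
S4: ⌊383/2⌋ × 270 = 191 × 270 mm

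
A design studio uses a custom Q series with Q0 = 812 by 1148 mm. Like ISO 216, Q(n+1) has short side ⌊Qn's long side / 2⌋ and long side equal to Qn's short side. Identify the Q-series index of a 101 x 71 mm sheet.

Q7

Q0: 812 × 1148 mm
Q1: 574 × 812 mm
Q2: 406 × 574 mm
Q3: 287 × 406 mm
Q4: 203 × 287 mm
Q5: 143 × 203 mm
Q6: 101 × 143 mm
Q7: 71 × 101 mm
Q8: 50 × 71 mm
→ matches Q7.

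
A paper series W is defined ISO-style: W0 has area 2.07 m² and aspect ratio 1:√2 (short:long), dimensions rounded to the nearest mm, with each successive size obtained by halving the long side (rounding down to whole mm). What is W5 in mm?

213 × 302 mm

Let W0's short side be w mm. w · w√2 = 2.07 m² = 2,070,000 mm², so w ≈ 1209.8 mm and w√2 ≈ 1711.0 mm → W0 = 1210 × 1711 mm.
W1: ⌊1711/2⌋ × 1210 = 855 × 1210 mm
W2: ⌊1210/2⌋ × 855 = 605 × 855 mm
W3: ⌊855/2⌋ × 605 = 427 × 605 mm
W4: ⌊605/2⌋ × 427 = 302 × 427 mm
W5: ⌊427/2⌋ × 302 = 213 × 302 mm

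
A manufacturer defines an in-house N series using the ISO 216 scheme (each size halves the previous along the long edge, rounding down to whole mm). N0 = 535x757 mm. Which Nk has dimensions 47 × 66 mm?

N0: 535 × 757 mm
N1: 378 × 535 mm
N2: 267 × 378 mm
N3: 189 × 267 mm
N4: 133 × 189 mm
N5: 94 × 133 mm
N6: 66 × 94 mm
N7: 47 × 66 mm
N8: 33 × 47 mm
→ matches N7.

N7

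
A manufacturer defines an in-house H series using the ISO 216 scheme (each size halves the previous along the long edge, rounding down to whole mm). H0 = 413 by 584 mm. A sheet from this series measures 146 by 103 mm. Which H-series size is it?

H4

H0: 413 × 584 mm
H1: 292 × 413 mm
H2: 206 × 292 mm
H3: 146 × 206 mm
H4: 103 × 146 mm
H5: 73 × 103 mm
→ matches H4.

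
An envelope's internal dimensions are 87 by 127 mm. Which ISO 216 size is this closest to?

B7 (88 × 125 mm)

Aspect ratio 127/87 ≈ 1.460 (ISO target is √2 ≈ 1.414).
In the B-series (B0 = 1000 × 1414 mm): B7 = 88 × 125 mm.
Off by 3 mm total — nearest standard size.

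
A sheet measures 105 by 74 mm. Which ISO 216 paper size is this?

Aspect ratio 105/74 ≈ 1.419 — close to the ISO √2 ≈ 1.414.
In the A-series (A0 area = 1 m²): A7 = 74 × 105 mm.

A7 (74 × 105 mm)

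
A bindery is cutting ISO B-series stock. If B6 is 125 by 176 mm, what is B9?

B7: ⌊176/2⌋ × 125 = 88 × 125 mm
B8: ⌊125/2⌋ × 88 = 62 × 88 mm
B9: ⌊88/2⌋ × 62 = 44 × 62 mm

44 × 62 mm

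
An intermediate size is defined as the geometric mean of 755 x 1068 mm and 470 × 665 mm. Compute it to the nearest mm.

596 × 843 mm

Short side: √(755 · 470) = √354850 ≈ 595.7 → 596 mm
Long side: √(1068 · 665) = √710220 ≈ 842.7 → 843 mm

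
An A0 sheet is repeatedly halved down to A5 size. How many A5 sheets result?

Each ISO step halves the sheet: 1 × A0 → 2 × A1 → 4 × A2 → 8 × A3 → …
From A0 to A5 is 5 halving steps: 2^5 = 32.

32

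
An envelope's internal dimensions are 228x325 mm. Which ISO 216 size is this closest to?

C4 (229 × 324 mm)

Aspect ratio 325/228 ≈ 1.425 — close to the ISO √2 ≈ 1.414.
In the C-series (envelope sizes, between A and B): C4 = 229 × 324 mm.
Off by 2 mm total — nearest standard size.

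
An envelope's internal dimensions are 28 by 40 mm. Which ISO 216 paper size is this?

Aspect ratio 40/28 ≈ 1.429 — close to the ISO √2 ≈ 1.414.
In the C-series (envelope sizes, between A and B): C10 = 28 × 40 mm.

C10 (28 × 40 mm)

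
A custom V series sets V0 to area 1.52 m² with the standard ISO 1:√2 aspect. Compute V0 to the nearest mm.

1037 × 1466 mm

Let the short side be w mm. Then w · w√2 = 1.52 m² = 1,520,000 mm².
w² = 1,520,000/√2, so w ≈ 1036.7 mm; long side = w√2 ≈ 1466.2 mm.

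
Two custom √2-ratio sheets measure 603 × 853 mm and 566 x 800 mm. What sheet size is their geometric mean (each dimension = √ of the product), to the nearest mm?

Short side: √(603 · 566) = √341298 ≈ 584.2 → 584 mm
Long side: √(853 · 800) = √682400 ≈ 826.1 → 826 mm

584 × 826 mm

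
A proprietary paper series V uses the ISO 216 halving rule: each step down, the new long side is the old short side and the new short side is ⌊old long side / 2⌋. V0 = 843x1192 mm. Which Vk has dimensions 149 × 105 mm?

V6

V0: 843 × 1192 mm
V1: 596 × 843 mm
V2: 421 × 596 mm
V3: 298 × 421 mm
V4: 210 × 298 mm
V5: 149 × 210 mm
V6: 105 × 149 mm
V7: 74 × 105 mm
→ matches V6.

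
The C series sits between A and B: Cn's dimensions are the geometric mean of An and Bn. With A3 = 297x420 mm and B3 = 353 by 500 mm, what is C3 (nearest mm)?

Short side: √(297 · 353) = √104841 ≈ 323.8 → 324 mm
Long side: √(420 · 500) = √210000 ≈ 458.3 → 458 mm

324 × 458 mm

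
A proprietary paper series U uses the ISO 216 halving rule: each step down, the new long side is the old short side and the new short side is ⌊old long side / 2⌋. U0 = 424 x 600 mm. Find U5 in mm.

75 × 106 mm

U1: ⌊600/2⌋ × 424 = 300 × 424 mm
U2: ⌊424/2⌋ × 300 = 212 × 300 mm
U3: ⌊300/2⌋ × 212 = 150 × 212 mm
U4: ⌊212/2⌋ × 150 = 106 × 150 mm
U5: ⌊150/2⌋ × 106 = 75 × 106 mm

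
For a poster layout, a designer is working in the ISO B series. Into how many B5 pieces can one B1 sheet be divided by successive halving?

16

Each ISO step halves the sheet: 1 × B1 → 2 × B2 → 4 × B3 → 8 × B4 → …
From B1 to B5 is 4 halving steps: 2^4 = 16.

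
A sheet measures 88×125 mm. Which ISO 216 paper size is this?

B7 (88 × 125 mm)

Aspect ratio 125/88 ≈ 1.420 — close to the ISO √2 ≈ 1.414.
In the B-series (B0 = 1000 × 1414 mm): B7 = 88 × 125 mm.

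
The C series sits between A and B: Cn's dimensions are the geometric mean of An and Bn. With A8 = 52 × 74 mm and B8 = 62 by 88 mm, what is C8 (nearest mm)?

Short side: √(52 · 62) = √3224 ≈ 56.8 → 57 mm
Long side: √(74 · 88) = √6512 ≈ 80.7 → 81 mm

57 × 81 mm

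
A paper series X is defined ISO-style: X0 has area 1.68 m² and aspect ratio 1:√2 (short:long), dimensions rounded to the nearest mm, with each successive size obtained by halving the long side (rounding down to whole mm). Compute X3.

Let X0's short side be w mm. w · w√2 = 1.68 m² = 1,680,000 mm², so w ≈ 1089.9 mm and w√2 ≈ 1541.4 mm → X0 = 1090 × 1541 mm.
X1: ⌊1541/2⌋ × 1090 = 770 × 1090 mm
X2: ⌊1090/2⌋ × 770 = 545 × 770 mm
X3: ⌊770/2⌋ × 545 = 385 × 545 mm

385 × 545 mm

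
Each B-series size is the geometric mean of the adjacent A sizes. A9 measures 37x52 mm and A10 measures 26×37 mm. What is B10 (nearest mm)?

Short side: √(37 · 26) = √962 ≈ 31.0 → 31 mm
Long side: √(52 · 37) = √1924 ≈ 43.9 → 44 mm

31 × 44 mm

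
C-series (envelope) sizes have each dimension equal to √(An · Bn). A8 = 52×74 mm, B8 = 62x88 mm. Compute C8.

Short side: √(52 · 62) = √3224 ≈ 56.8 → 57 mm
Long side: √(74 · 88) = √6512 ≈ 80.7 → 81 mm

57 × 81 mm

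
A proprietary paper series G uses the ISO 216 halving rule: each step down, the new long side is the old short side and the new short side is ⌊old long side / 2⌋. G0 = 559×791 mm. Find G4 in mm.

G1: ⌊791/2⌋ × 559 = 395 × 559 mm
G2: ⌊559/2⌋ × 395 = 279 × 395 mm
G3: ⌊395/2⌋ × 279 = 197 × 279 mm
G4: ⌊279/2⌋ × 197 = 139 × 197 mm

139 × 197 mm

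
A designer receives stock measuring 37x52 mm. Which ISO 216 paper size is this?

A9 (37 × 52 mm)

Aspect ratio 52/37 ≈ 1.405 — close to the ISO √2 ≈ 1.414.
In the A-series (A0 area = 1 m²): A9 = 37 × 52 mm.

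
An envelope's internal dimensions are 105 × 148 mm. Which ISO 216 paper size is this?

Aspect ratio 148/105 ≈ 1.410 — close to the ISO √2 ≈ 1.414.
In the A-series (A0 area = 1 m²): A6 = 105 × 148 mm.

A6 (105 × 148 mm)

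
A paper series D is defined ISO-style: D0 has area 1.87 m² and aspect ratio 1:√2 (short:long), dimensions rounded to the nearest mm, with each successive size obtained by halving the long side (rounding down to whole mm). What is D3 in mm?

Let D0's short side be w mm. w · w√2 = 1.87 m² = 1,870,000 mm², so w ≈ 1149.9 mm and w√2 ≈ 1626.2 mm → D0 = 1150 × 1626 mm.
D1: ⌊1626/2⌋ × 1150 = 813 × 1150 mm
D2: ⌊1150/2⌋ × 813 = 575 × 813 mm
D3: ⌊813/2⌋ × 575 = 406 × 575 mm

406 × 575 mm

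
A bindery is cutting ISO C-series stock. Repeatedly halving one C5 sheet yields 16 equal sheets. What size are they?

C9

16 = 2^4, so 4 halving steps.
C5 → C6 → … → C9 after 4 steps.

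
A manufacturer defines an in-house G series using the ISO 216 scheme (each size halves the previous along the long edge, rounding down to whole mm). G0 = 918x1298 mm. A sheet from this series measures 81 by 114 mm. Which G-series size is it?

G7

G0: 918 × 1298 mm
G1: 649 × 918 mm
G2: 459 × 649 mm
G3: 324 × 459 mm
G4: 229 × 324 mm
G5: 162 × 229 mm
G6: 114 × 162 mm
G7: 81 × 114 mm
G8: 57 × 81 mm
→ matches G7.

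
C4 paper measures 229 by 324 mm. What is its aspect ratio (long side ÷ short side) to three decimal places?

324 / 229 = 1.415
Matches √2 ≈ 1.414 — the ISO 216 defining ratio.

1.415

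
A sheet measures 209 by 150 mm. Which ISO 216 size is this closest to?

A5 (148 × 210 mm)

Aspect ratio 209/150 ≈ 1.393 (ISO target is √2 ≈ 1.414).
In the A-series (A0 area = 1 m²): A5 = 148 × 210 mm.
Off by 3 mm total — nearest standard size.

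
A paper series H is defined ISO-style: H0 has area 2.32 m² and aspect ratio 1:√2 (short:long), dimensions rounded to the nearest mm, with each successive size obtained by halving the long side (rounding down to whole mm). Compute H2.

Let H0's short side be w mm. w · w√2 = 2.32 m² = 2,320,000 mm², so w ≈ 1280.8 mm and w√2 ≈ 1811.3 mm → H0 = 1281 × 1811 mm.
H1: ⌊1811/2⌋ × 1281 = 905 × 1281 mm
H2: ⌊1281/2⌋ × 905 = 640 × 905 mm

640 × 905 mm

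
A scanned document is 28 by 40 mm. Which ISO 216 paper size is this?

Aspect ratio 40/28 ≈ 1.429 — close to the ISO √2 ≈ 1.414.
In the C-series (envelope sizes, between A and B): C10 = 28 × 40 mm.

C10 (28 × 40 mm)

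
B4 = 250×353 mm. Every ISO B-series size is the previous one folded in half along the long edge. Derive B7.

B5: ⌊353/2⌋ × 250 = 176 × 250 mm
B6: ⌊250/2⌋ × 176 = 125 × 176 mm
B7: ⌊176/2⌋ × 125 = 88 × 125 mm

88 × 125 mm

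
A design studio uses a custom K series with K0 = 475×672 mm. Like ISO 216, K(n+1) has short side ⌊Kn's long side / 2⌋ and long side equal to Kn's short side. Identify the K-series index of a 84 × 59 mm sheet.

K6

K0: 475 × 672 mm
K1: 336 × 475 mm
K2: 237 × 336 mm
K3: 168 × 237 mm
K4: 118 × 168 mm
K5: 84 × 118 mm
K6: 59 × 84 mm
K7: 42 × 59 mm
→ matches K6.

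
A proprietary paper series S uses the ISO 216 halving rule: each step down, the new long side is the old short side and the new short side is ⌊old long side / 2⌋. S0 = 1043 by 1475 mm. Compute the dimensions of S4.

S1: ⌊1475/2⌋ × 1043 = 737 × 1043 mm
S2: ⌊1043/2⌋ × 737 = 521 × 737 mm
S3: ⌊737/2⌋ × 521 = 368 × 521 mm
S4: ⌊521/2⌋ × 368 = 260 × 368 mm

260 × 368 mm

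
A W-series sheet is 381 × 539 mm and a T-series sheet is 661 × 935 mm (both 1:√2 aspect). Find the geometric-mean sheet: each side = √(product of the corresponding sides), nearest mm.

Short side: √(381 · 661) = √251841 ≈ 501.8 → 502 mm
Long side: √(539 · 935) = √503965 ≈ 709.9 → 710 mm

502 × 710 mm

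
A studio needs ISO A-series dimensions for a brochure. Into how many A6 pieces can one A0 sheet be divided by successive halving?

64

A0 = 841 × 1189 mm; A6 = 105 × 148 mm.
Each halving step doubles the count; 6 steps from A0 to A6.
2^6 = 64.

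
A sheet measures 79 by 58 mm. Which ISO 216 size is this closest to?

Aspect ratio 79/58 ≈ 1.362 (ISO target is √2 ≈ 1.414).
In the C-series (envelope sizes, between A and B): C8 = 57 × 81 mm.
Off by 3 mm total — nearest standard size.

C8 (57 × 81 mm)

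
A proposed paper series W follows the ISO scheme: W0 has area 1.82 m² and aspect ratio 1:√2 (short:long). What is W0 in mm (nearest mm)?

1134 × 1604 mm

Let the short side be w mm. Then w · w√2 = 1.82 m² = 1,820,000 mm².
w² = 1,820,000/√2, so w ≈ 1134.4 mm; long side = w√2 ≈ 1604.3 mm.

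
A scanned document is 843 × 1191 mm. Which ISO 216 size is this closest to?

Aspect ratio 1191/843 ≈ 1.413 — close to the ISO √2 ≈ 1.414.
In the A-series (A0 area = 1 m²): A0 = 841 × 1189 mm.
Off by 4 mm total — nearest standard size.

A0 (841 × 1189 mm)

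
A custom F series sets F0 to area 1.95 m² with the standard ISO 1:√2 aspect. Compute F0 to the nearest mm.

1174 × 1661 mm

Let the short side be w mm. Then w · w√2 = 1.95 m² = 1,950,000 mm².
w² = 1,950,000/√2, so w ≈ 1174.2 mm; long side = w√2 ≈ 1660.6 mm.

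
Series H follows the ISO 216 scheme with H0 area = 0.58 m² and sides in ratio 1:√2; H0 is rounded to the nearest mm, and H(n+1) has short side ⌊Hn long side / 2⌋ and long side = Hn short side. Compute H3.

Let H0's short side be w mm. w · w√2 = 0.58 m² = 580,000 mm², so w ≈ 640.4 mm and w√2 ≈ 905.7 mm → H0 = 640 × 906 mm.
H1: ⌊906/2⌋ × 640 = 453 × 640 mm
H2: ⌊640/2⌋ × 453 = 320 × 453 mm
H3: ⌊453/2⌋ × 320 = 226 × 320 mm

226 × 320 mm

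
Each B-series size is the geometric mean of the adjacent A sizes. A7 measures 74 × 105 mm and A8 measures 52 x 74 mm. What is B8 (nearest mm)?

62 × 88 mm

Short side: √(74 · 52) = √3848 ≈ 62.0 → 62 mm
Long side: √(105 · 74) = √7770 ≈ 88.1 → 88 mm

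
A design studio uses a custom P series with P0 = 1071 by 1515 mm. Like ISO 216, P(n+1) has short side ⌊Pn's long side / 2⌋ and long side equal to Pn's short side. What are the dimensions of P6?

133 × 189 mm

P1: ⌊1515/2⌋ × 1071 = 757 × 1071 mm
P2: ⌊1071/2⌋ × 757 = 535 × 757 mm
P3: ⌊757/2⌋ × 535 = 378 × 535 mm
P4: ⌊535/2⌋ × 378 = 267 × 378 mm
P5: ⌊378/2⌋ × 267 = 189 × 267 mm
P6: ⌊267/2⌋ × 189 = 133 × 189 mm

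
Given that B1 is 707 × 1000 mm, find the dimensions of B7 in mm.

B2: ⌊1000/2⌋ × 707 = 500 × 707 mm
B3: ⌊707/2⌋ × 500 = 353 × 500 mm
B4: ⌊500/2⌋ × 353 = 250 × 353 mm
B5: ⌊353/2⌋ × 250 = 176 × 250 mm
B6: ⌊250/2⌋ × 176 = 125 × 176 mm
B7: ⌊176/2⌋ × 125 = 88 × 125 mm

88 × 125 mm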